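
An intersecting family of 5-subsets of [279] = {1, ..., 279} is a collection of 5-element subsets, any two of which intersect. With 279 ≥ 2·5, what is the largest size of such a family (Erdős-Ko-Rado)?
max |F| = C(278, 4) = 243531475

The Erdős-Ko-Rado theorem states: for n ≥ 2k, an intersecting family of k-subsets of an n-element set has size at most C(n − 1, k − 1), with equality for 'star' families {A ⊆ [n] : |A| = k, i ∈ A} (fix an element i). For n = 279, k = 5: C(278, 4) = 243531475.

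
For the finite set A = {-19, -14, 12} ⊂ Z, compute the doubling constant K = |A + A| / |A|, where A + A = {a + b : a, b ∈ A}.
K = |A + A| / |A| = 6/3 = 2

Enumerate A + A = {a + b : a, b ∈ A}. With |A| = 3, there are |A|^2 = 9 ordered sum pairs; collecting distinct values, A + A = {-38, -33, -28, -7, -2, 24}, so |A + A| = 6. Thus K = 6/3 = 2. For comparison, the minimum possible |A + A| over all 3-element sets is 2·3 − 1 = 5 (so min K = 5/3), attained only by arithmetic progressions.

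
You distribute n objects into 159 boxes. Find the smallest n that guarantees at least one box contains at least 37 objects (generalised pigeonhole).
n = (37 − 1)·159 + 1 = 5725

By the generalised pigeonhole principle, to guarantee some box contains ≥ r objects we need more than (r − 1) · k objects total. Threshold: n = (r − 1) · k + 1. With r = 37 and k = 159: n = 36 · 159 + 1 = 5724 + 1 = 5725. For n = 5724 = 36 · 159, we can put exactly 36 objects in every box, avoiding 37 in any single one — so 5725 is tight.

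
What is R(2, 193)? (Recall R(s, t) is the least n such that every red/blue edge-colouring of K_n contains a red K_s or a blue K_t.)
R(2, 193) = 193

R(2, k) = k for all k ≥ 2: in a 2-colouring of K_k, either some edge is red (a red K_2) or all edges are blue (a blue K_k). And K_{192} coloured all-blue has no blue K_193, so R(2, 193) > 192. Hence R(2, 193) = 193.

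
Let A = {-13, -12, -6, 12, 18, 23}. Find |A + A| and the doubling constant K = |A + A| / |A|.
K = |A + A| / |A| = 20/6 = 10/3

Enumerate A + A = {a + b : a, b ∈ A}. With |A| = 6, there are |A|^2 = 36 ordered sum pairs; collecting distinct values, A + A = {-26, -25, -24, -19, -18, -12, -1, 0, 5, 6, 10, 11, 12, 17, 24, 30, 35, 36, 41, 46}, so |A + A| = 20. Thus K = 20/6 = 10/3. For comparison, the minimum possible |A + A| over all 6-element sets is 2·6 − 1 = 11 (so min K = 11/6), attained only by arithmetic progressions.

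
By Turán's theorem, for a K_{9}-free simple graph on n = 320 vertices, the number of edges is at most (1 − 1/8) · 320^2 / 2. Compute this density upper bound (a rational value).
Turán density bound = (7/8) · 320^2/2 = 44800

Turán's theorem: ex(n, K_{r+1}) is achieved by the complete r-partite Turán graph T(n, r) with parts as balanced as possible, and is at most (1 − 1/r) · n^2/2. For r = 8, n = 320: the density bound is (7/8) · 102400/2 = 44800. Since 8 ∣ 320, the Turán graph T(320, 8) has parts of equal size 40, and its edge count e(T(320, 8)) = 44800 attains the density bound exactly.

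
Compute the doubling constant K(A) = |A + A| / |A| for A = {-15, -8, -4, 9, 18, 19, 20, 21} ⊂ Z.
K = |A + A| / |A| = 32/8 = 4

Enumerate A + A = {a + b : a, b ∈ A}. With |A| = 8, there are |A|^2 = 64 ordered sum pairs; collecting distinct values, A + A = {-30, -23, -19, -16, -12, -8, -6, 1, 3, 4, 5, 6, 10, 11, 12, 13, 14, 15, 16, 17, 18, 27, 28, 29, 30, 36, 37, 38, 39, 40, 41, 42}, so |A + A| = 32. Thus K = 32/8 = 4. For comparison, the minimum possible |A + A| over all 8-element sets is 2·8 − 1 = 15 (so min K = 15/8), attained only by arithmetic progressions.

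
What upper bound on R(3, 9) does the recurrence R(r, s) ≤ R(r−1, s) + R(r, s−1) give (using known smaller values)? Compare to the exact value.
R(3, 9) ≤ R(2, 9) + R(3, 8) = 9 + 28 = 37; exact value R(3, 9) = 36.

The Erdős–Szekeres recurrence R(r, s) ≤ R(r−1, s) + R(r, s−1) applied to (r, s) = (3, 9) gives
  R(3, 9) ≤ R(2, 9) + R(3, 8) = 9 + 28 = 37.
(Recall R(2, k) = k and R is symmetric.) The recurrence is not tight here (it gives 37, but the exact value is R(3, 9) = 36); the tight upper bound requires a sharper argument than the simple recurrence, combined with a lower-bound construction on K_{35}.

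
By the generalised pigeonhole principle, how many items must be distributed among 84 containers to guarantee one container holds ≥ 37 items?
n = (37 − 1)·84 + 1 = 3025

By the generalised pigeonhole principle, to guarantee some box contains ≥ r objects we need more than (r − 1) · k objects total. Threshold: n = (r − 1) · k + 1. With r = 37 and k = 84: n = 36 · 84 + 1 = 3024 + 1 = 3025. For n = 3024 = 36 · 84, we can put exactly 36 objects in every box, avoiding 37 in any single one — so 3025 is tight.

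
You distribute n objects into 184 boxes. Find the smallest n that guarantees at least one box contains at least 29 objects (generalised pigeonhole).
n = (29 − 1)·184 + 1 = 5153

By the generalised pigeonhole principle, to guarantee some box contains ≥ r objects we need more than (r − 1) · k objects total. Threshold: n = (r − 1) · k + 1. With r = 29 and k = 184: n = 28 · 184 + 1 = 5152 + 1 = 5153. For n = 5152 = 28 · 184, we can put exactly 28 objects in every box, avoiding 29 in any single one — so 5153 is tight.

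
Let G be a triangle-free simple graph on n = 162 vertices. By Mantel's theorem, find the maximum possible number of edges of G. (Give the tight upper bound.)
ex(162, K_3) = ⌊162^2/4⌋ = 6561

Mantel (1907): a triangle-free graph on n vertices has at most ⌊n^2/4⌋ edges, with equality for the complete bipartite graph K_{⌊n/2⌋, ⌈n/2⌉}. For n = 162: ⌊162^2/4⌋ = ⌊26244/4⌋ = 6561. The extremal graph is K_{81, 81}, which has 81·81 = 6561 edges.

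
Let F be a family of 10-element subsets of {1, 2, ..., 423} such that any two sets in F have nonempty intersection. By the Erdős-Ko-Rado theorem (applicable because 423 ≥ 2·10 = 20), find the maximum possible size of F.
max |F| = C(422, 9) = 1073368713877122520

The Erdős-Ko-Rado theorem states: for n ≥ 2k, an intersecting family of k-subsets of an n-element set has size at most C(n − 1, k − 1), with equality for 'star' families {A ⊆ [n] : |A| = k, i ∈ A} (fix an element i). For n = 423, k = 10: C(422, 9) = 1073368713877122520.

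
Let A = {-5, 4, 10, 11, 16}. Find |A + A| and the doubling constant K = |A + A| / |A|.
K = |A + A| / |A| = 14/5

Enumerate A + A = {a + b : a, b ∈ A}. With |A| = 5, there are |A|^2 = 25 ordered sum pairs; collecting distinct values, A + A = {-10, -1, 5, 6, 8, 11, 14, 15, 20, 21, 22, 26, 27, 32}, so |A + A| = 14. Thus K = 14/5. For comparison, the minimum possible |A + A| over all 5-element sets is 2·5 − 1 = 9 (so min K = 9/5), attained only by arithmetic progressions.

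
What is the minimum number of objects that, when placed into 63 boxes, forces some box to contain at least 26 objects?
n = (26 − 1)·63 + 1 = 1576

By the generalised pigeonhole principle, to guarantee some box contains ≥ r objects we need more than (r − 1) · k objects total. Threshold: n = (r − 1) · k + 1. With r = 26 and k = 63: n = 25 · 63 + 1 = 1575 + 1 = 1576. For n = 1575 = 25 · 63, we can put exactly 25 objects in every box, avoiding 26 in any single one — so 1576 is tight.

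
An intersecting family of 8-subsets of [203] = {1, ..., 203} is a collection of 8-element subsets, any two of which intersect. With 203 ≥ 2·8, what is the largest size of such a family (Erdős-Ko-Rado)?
max |F| = C(202, 7) = 2451249117240

Erdős-Ko-Rado (1961): when n ≥ 2k, max |F| = C(n−1, k−1). The bound is attained by the star {A : i ∈ A} for any fixed i ∈ [n]. Here C(203−1, 8−1) = C(202, 7) = 2451249117240.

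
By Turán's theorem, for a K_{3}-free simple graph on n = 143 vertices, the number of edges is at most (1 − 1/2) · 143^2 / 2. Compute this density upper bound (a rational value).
Turán density bound = (1/2) · 143^2/2 = 20449/4 ≈ 5112.25

Turán's theorem: ex(n, K_{r+1}) is achieved by the complete r-partite Turán graph T(n, r) with parts as balanced as possible, and is at most (1 − 1/r) · n^2/2. For r = 2, n = 143: the density bound is (1/2) · 20449/2 = 20449/4 ≈ 5112.25. The integer-valued extremum is e(T(143, 2)) = 5112, which is strictly less than the density bound 20449/4 since 2 ∤ 143 (the parts of T(143, 2) cannot all be equal).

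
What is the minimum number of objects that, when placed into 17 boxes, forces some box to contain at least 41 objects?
n = (41 − 1)·17 + 1 = 681

By the generalised pigeonhole principle, to guarantee some box contains ≥ r objects we need more than (r − 1) · k objects total. Threshold: n = (r − 1) · k + 1. With r = 41 and k = 17: n = 40 · 17 + 1 = 680 + 1 = 681. For n = 680 = 40 · 17, we can put exactly 40 objects in every box, avoiding 41 in any single one — so 681 is tight.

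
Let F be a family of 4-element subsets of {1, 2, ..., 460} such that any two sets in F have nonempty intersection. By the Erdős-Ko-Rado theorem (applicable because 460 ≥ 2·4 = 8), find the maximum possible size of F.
max |F| = C(459, 3) = 16011909

The Erdős-Ko-Rado theorem states: for n ≥ 2k, an intersecting family of k-subsets of an n-element set has size at most C(n − 1, k − 1), with equality for 'star' families {A ⊆ [n] : |A| = k, i ∈ A} (fix an element i). For n = 460, k = 4: C(459, 3) = 16011909.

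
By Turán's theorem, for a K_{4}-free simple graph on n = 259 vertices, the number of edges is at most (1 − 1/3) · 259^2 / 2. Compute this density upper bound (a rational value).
Turán density bound = (2/3) · 259^2/2 = 67081/3 ≈ 22360.3333

Turán's theorem: ex(n, K_{r+1}) is achieved by the complete r-partite Turán graph T(n, r) with parts as balanced as possible, and is at most (1 − 1/r) · n^2/2. For r = 3, n = 259: the density bound is (2/3) · 67081/2 = 67081/3 ≈ 22360.3333. The integer-valued extremum is e(T(259, 3)) = 22360, which is strictly less than the density bound 67081/3 since 3 ∤ 259 (the parts of T(259, 3) cannot all be equal).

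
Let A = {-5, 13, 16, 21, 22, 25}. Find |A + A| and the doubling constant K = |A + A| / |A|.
K = |A + A| / |A| = 20/6 = 10/3

Enumerate A + A = {a + b : a, b ∈ A}. With |A| = 6, there are |A|^2 = 36 ordered sum pairs; collecting distinct values, A + A = {-10, 8, 11, 16, 17, 20, 26, 29, 32, 34, 35, 37, 38, 41, 42, 43, 44, 46, 47, 50}, so |A + A| = 20. Thus K = 20/6 = 10/3. For comparison, the minimum possible |A + A| over all 6-element sets is 2·6 − 1 = 11 (so min K = 11/6), attained only by arithmetic progressions.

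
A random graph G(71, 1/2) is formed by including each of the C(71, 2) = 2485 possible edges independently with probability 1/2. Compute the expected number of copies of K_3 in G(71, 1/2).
E[# K_3] = C(71, 3) · (1/2)^C(3, 2) = 57155 / 2^3 = 7144.375

For each 3-subset S of vertices (there are C(71, 3) = 57155 such S), let X_S = 1 if S induces a K_3 (all C(3, 2) = 3 edges present). Then P(X_S = 1) = (1/2)^3 = 1/8. By linearity of expectation, E[# K_3] = C(71, 3) · (1/2)^3 = 57155 / 8 = 7144.375.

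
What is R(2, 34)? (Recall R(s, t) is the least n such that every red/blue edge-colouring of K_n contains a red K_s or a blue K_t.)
R(2, 34) = 34

R(2, k) = k for all k ≥ 2: in a 2-colouring of K_k, either some edge is red (a red K_2) or all edges are blue (a blue K_k). And K_{33} coloured all-blue has no blue K_34, so R(2, 34) > 33. Hence R(2, 34) = 34.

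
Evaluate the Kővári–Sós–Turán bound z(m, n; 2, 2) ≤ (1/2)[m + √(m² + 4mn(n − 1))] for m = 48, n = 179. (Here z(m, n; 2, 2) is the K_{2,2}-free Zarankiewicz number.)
z(48, 179; 2, 2) ≤ (1/2)[48 + √(48² + 4·48·179·178)] = (1/2)[48 + √6119808] = 1260.9123

Kővári–Sós–Turán: let r_1, ..., r_48 be the row sums and z = Σ r_i the total number of 1s. Each pair of columns can share at most one row with both entries 1 (else a 2×2 all-ones block appears), so Σ_i C(r_i, 2) ≤ C(179, 2) = 15931. By convexity Σ_i C(r_i, 2) ≥ 48·C(z/48, 2) = z(z − 48)/(2·48), giving z² − 48z − 48·179·178 ≤ 0 and hence z ≤ (1/2)[48 + √(2304 + 4·1529376)] = (1/2)[48 + √6119808] ≈ (1/2)(48 + 2473.8246) = 1260.9123.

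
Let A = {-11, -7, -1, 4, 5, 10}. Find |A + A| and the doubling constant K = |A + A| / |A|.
K = |A + A| / |A| = 18/6 = 3

Enumerate A + A = {a + b : a, b ∈ A}. With |A| = 6, there are |A|^2 = 36 ordered sum pairs; collecting distinct values, A + A = {-22, -18, -14, -12, -8, -7, -6, -3, -2, -1, 3, 4, 8, 9, 10, 14, 15, 20}, so |A + A| = 18. Thus K = 18/6 = 3. For comparison, the minimum possible |A + A| over all 6-element sets is 2·6 − 1 = 11 (so min K = 11/6), attained only by arithmetic progressions.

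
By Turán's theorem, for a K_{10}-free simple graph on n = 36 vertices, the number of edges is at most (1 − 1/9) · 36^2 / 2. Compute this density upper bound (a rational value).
Turán density bound = (8/9) · 36^2/2 = 576

Turán's theorem: ex(n, K_{r+1}) is achieved by the complete r-partite Turán graph T(n, r) with parts as balanced as possible, and is at most (1 − 1/r) · n^2/2. For r = 9, n = 36: the density bound is (8/9) · 1296/2 = 576. Since 9 ∣ 36, the Turán graph T(36, 9) has parts of equal size 4, and its edge count e(T(36, 9)) = 576 attains the density bound exactly.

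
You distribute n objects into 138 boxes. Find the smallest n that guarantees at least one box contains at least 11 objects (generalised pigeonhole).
n = (11 − 1)·138 + 1 = 1381

By the generalised pigeonhole principle, to guarantee some box contains ≥ r objects we need more than (r − 1) · k objects total. Threshold: n = (r − 1) · k + 1. With r = 11 and k = 138: n = 10 · 138 + 1 = 1380 + 1 = 1381. For n = 1380 = 10 · 138, we can put exactly 10 objects in every box, avoiding 11 in any single one — so 1381 is tight.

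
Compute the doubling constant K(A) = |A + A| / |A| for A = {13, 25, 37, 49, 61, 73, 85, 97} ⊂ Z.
K = |A + A| / |A| = 15/8

Enumerate A + A = {a + b : a, b ∈ A}. With |A| = 8, there are |A|^2 = 64 ordered sum pairs; collecting distinct values, A + A = {26, 38, 50, 62, 74, 86, 98, 110, 122, 134, 146, 158, 170, 182, 194}, so |A + A| = 15. Thus K = 15/8. Here |A + A| = 2|A| − 1 = 15, the minimum possible — so K = 15/8 is minimal, which holds iff A is an arithmetic progression.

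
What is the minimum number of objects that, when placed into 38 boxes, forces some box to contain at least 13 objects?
n = (13 − 1)·38 + 1 = 457

By the generalised pigeonhole principle, to guarantee some box contains ≥ r objects we need more than (r − 1) · k objects total. Threshold: n = (r − 1) · k + 1. With r = 13 and k = 38: n = 12 · 38 + 1 = 456 + 1 = 457. For n = 456 = 12 · 38, we can put exactly 12 objects in every box, avoiding 13 in any single one — so 457 is tight.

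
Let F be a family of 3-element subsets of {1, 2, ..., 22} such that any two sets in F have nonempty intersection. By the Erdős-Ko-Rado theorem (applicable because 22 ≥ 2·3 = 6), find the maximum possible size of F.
max |F| = C(21, 2) = 210

Erdős-Ko-Rado (1961): when n ≥ 2k, max |F| = C(n−1, k−1). The bound is attained by the star {A : i ∈ A} for any fixed i ∈ [n]. Here C(22−1, 3−1) = C(21, 2) = 210.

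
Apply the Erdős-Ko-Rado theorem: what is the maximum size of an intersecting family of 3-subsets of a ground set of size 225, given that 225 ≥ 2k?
max |F| = C(224, 2) = 24976

The Erdős-Ko-Rado theorem states: for n ≥ 2k, an intersecting family of k-subsets of an n-element set has size at most C(n − 1, k − 1), with equality for 'star' families {A ⊆ [n] : |A| = k, i ∈ A} (fix an element i). For n = 225, k = 3: C(224, 2) = 24976.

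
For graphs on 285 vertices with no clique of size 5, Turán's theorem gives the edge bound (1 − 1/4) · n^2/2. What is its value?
Turán density bound = (3/4) · 285^2/2 = 243675/8 ≈ 30459.375

Turán's theorem: ex(n, K_{r+1}) is achieved by the complete r-partite Turán graph T(n, r) with parts as balanced as possible, and is at most (1 − 1/r) · n^2/2. For r = 4, n = 285: the density bound is (3/4) · 81225/2 = 243675/8 ≈ 30459.375. The integer-valued extremum is e(T(285, 4)) = 30459, which is strictly less than the density bound 243675/8 since 4 ∤ 285 (the parts of T(285, 4) cannot all be equal).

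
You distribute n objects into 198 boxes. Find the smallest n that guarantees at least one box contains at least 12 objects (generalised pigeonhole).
n = (12 − 1)·198 + 1 = 2179

By the generalised pigeonhole principle, to guarantee some box contains ≥ r objects we need more than (r − 1) · k objects total. Threshold: n = (r − 1) · k + 1. With r = 12 and k = 198: n = 11 · 198 + 1 = 2178 + 1 = 2179. For n = 2178 = 11 · 198, we can put exactly 11 objects in every box, avoiding 12 in any single one — so 2179 is tight.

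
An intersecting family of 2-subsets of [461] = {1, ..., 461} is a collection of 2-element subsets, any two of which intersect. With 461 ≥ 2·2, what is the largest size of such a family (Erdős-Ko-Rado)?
max |F| = C(460, 1) = 460

Erdős-Ko-Rado (1961): when n ≥ 2k, max |F| = C(n−1, k−1). The bound is attained by the star {A : i ∈ A} for any fixed i ∈ [n]. Here C(461−1, 2−1) = C(460, 1) = 460.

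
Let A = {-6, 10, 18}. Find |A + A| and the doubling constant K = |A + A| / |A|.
K = |A + A| / |A| = 6/3 = 2

Enumerate A + A = {a + b : a, b ∈ A}. With |A| = 3, there are |A|^2 = 9 ordered sum pairs; collecting distinct values, A + A = {-12, 4, 12, 20, 28, 36}, so |A + A| = 6. Thus K = 6/3 = 2. For comparison, the minimum possible |A + A| over all 3-element sets is 2·3 − 1 = 5 (so min K = 5/3), attained only by arithmetic progressions.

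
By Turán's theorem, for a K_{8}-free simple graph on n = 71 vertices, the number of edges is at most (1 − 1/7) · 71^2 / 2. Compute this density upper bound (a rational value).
Turán density bound = (6/7) · 71^2/2 = 15123/7 ≈ 2160.4286

Turán's theorem: ex(n, K_{r+1}) is achieved by the complete r-partite Turán graph T(n, r) with parts as balanced as possible, and is at most (1 − 1/r) · n^2/2. For r = 7, n = 71: the density bound is (6/7) · 5041/2 = 15123/7 ≈ 2160.4286. The integer-valued extremum is e(T(71, 7)) = 2160, which is strictly less than the density bound 15123/7 since 7 ∤ 71 (the parts of T(71, 7) cannot all be equal).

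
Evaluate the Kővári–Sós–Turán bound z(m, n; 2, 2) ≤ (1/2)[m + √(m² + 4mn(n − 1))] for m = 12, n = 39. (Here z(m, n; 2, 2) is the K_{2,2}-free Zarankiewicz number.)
z(12, 39; 2, 2) ≤ (1/2)[12 + √(12² + 4·12·39·38)] = (1/2)[12 + √71280] = 139.4916

Kővári–Sós–Turán: let r_1, ..., r_12 be the row sums and z = Σ r_i the total number of 1s. Each pair of columns can share at most one row with both entries 1 (else a 2×2 all-ones block appears), so Σ_i C(r_i, 2) ≤ C(39, 2) = 741. By convexity Σ_i C(r_i, 2) ≥ 12·C(z/12, 2) = z(z − 12)/(2·12), giving z² − 12z − 12·39·38 ≤ 0 and hence z ≤ (1/2)[12 + √(144 + 4·17784)] = (1/2)[12 + √71280] ≈ (1/2)(12 + 266.9831) = 139.4916.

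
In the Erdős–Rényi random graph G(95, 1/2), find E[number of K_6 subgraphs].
E[# K_6] = C(95, 6) · (1/2)^C(6, 2) = 869107785 / 2^15 ≈ 26523.064728

For each 6-subset S of vertices (there are C(95, 6) = 869107785 such S), let X_S = 1 if S induces a K_6 (all C(6, 2) = 15 edges present). Then P(X_S = 1) = (1/2)^15 = 1/32768. By linearity of expectation, E[# K_6] = C(95, 6) · (1/2)^15 = 869107785 / 32768 ≈ 26523.064728.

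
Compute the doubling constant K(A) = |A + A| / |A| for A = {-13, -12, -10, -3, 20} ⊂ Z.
K = |A + A| / |A| = 15/5 = 3

Enumerate A + A = {a + b : a, b ∈ A}. With |A| = 5, there are |A|^2 = 25 ordered sum pairs; collecting distinct values, A + A = {-26, -25, -24, -23, -22, -20, -16, -15, -13, -6, 7, 8, 10, 17, 40}, so |A + A| = 15. Thus K = 15/5 = 3. For comparison, the minimum possible |A + A| over all 5-element sets is 2·5 − 1 = 9 (so min K = 9/5), attained only by arithmetic progressions.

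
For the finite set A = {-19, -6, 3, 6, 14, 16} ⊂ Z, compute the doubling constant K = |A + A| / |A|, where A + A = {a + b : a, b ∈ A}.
K = |A + A| / |A| = 20/6 = 10/3

Enumerate A + A = {a + b : a, b ∈ A}. With |A| = 6, there are |A|^2 = 36 ordered sum pairs; collecting distinct values, A + A = {-38, -25, -16, -13, -12, -5, -3, 0, 6, 8, 9, 10, 12, 17, 19, 20, 22, 28, 30, 32}, so |A + A| = 20. Thus K = 20/6 = 10/3. For comparison, the minimum possible |A + A| over all 6-element sets is 2·6 − 1 = 11 (so min K = 11/6), attained only by arithmetic progressions.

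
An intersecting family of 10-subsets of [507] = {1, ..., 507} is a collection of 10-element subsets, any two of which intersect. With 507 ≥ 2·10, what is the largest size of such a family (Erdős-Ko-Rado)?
max |F| = C(506, 9) = 5578516465990712750

Erdős-Ko-Rado (1961): when n ≥ 2k, max |F| = C(n−1, k−1). The bound is attained by the star {A : i ∈ A} for any fixed i ∈ [n]. Here C(507−1, 10−1) = C(506, 9) = 5578516465990712750.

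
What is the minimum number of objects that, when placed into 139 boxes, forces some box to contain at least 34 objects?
n = (34 − 1)·139 + 1 = 4588

By the generalised pigeonhole principle, to guarantee some box contains ≥ r objects we need more than (r − 1) · k objects total. Threshold: n = (r − 1) · k + 1. With r = 34 and k = 139: n = 33 · 139 + 1 = 4587 + 1 = 4588. For n = 4587 = 33 · 139, we can put exactly 33 objects in every box, avoiding 34 in any single one — so 4588 is tight.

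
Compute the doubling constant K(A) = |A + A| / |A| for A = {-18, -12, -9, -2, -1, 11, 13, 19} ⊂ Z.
K = |A + A| / |A| = 34/8 = 17/4

Enumerate A + A = {a + b : a, b ∈ A}. With |A| = 8, there are |A|^2 = 64 ordered sum pairs; collecting distinct values, A + A = {-36, -30, -27, -24, -21, -20, -19, -18, -14, -13, -11, -10, -7, -5, -4, -3, -2, -1, 1, 2, 4, 7, 9, 10, 11, 12, 17, 18, 22, 24, 26, 30, 32, 38}, so |A + A| = 34. Thus K = 34/8 = 17/4. For comparison, the minimum possible |A + A| over all 8-element sets is 2·8 − 1 = 15 (so min K = 15/8), attained only by arithmetic progressions.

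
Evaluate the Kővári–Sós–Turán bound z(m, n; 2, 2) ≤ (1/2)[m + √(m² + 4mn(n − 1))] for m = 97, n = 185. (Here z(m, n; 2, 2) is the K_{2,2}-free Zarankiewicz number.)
z(97, 185; 2, 2) ≤ (1/2)[97 + √(97² + 4·97·185·184)] = (1/2)[97 + √13216929] = 1866.2547

Kővári–Sós–Turán: let r_1, ..., r_97 be the row sums and z = Σ r_i the total number of 1s. Each pair of columns can share at most one row with both entries 1 (else a 2×2 all-ones block appears), so Σ_i C(r_i, 2) ≤ C(185, 2) = 17020. By convexity Σ_i C(r_i, 2) ≥ 97·C(z/97, 2) = z(z − 97)/(2·97), giving z² − 97z − 97·185·184 ≤ 0 and hence z ≤ (1/2)[97 + √(9409 + 4·3301880)] = (1/2)[97 + √13216929] ≈ (1/2)(97 + 3635.5095) = 1866.2547.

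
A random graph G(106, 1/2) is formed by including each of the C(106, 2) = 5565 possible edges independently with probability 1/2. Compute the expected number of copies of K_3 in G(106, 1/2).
E[# K_3] = C(106, 3) · (1/2)^C(3, 2) = 192920 / 2^3 = 24115

For each 3-subset S of vertices (there are C(106, 3) = 192920 such S), let X_S = 1 if S induces a K_3 (all C(3, 2) = 3 edges present). Then P(X_S = 1) = (1/2)^3 = 1/8. By linearity of expectation, E[# K_3] = C(106, 3) · (1/2)^3 = 192920 / 8 = 24115.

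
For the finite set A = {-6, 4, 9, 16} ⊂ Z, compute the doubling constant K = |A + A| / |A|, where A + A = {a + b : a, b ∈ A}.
K = |A + A| / |A| = 10/4 = 5/2

Enumerate A + A = {a + b : a, b ∈ A}. With |A| = 4, there are |A|^2 = 16 ordered sum pairs; collecting distinct values, A + A = {-12, -2, 3, 8, 10, 13, 18, 20, 25, 32}, so |A + A| = 10. Thus K = 10/4 = 5/2. For comparison, the minimum possible |A + A| over all 4-element sets is 2·4 − 1 = 7 (so min K = 7/4), attained only by arithmetic progressions.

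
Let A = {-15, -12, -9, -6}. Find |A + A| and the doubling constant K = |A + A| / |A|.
K = |A + A| / |A| = 7/4

Enumerate A + A = {a + b : a, b ∈ A}. With |A| = 4, there are |A|^2 = 16 ordered sum pairs; collecting distinct values, A + A = {-30, -27, -24, -21, -18, -15, -12}, so |A + A| = 7. Thus K = 7/4. Here |A + A| = 2|A| − 1 = 7, the minimum possible — so K = 7/4 is minimal, which holds iff A is an arithmetic progression.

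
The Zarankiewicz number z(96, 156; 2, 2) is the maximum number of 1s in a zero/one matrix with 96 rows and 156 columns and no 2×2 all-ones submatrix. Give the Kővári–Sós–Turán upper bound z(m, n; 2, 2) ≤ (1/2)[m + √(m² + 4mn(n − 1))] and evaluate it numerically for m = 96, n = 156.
z(96, 156; 2, 2) ≤ (1/2)[96 + √(96² + 4·96·156·155)] = (1/2)[96 + √9294336] = 1572.3307

Kővári–Sós–Turán: let r_1, ..., r_96 be the row sums and z = Σ r_i the total number of 1s. Each pair of columns can share at most one row with both entries 1 (else a 2×2 all-ones block appears), so Σ_i C(r_i, 2) ≤ C(156, 2) = 12090. By convexity Σ_i C(r_i, 2) ≥ 96·C(z/96, 2) = z(z − 96)/(2·96), giving z² − 96z − 96·156·155 ≤ 0 and hence z ≤ (1/2)[96 + √(9216 + 4·2321280)] = (1/2)[96 + √9294336] ≈ (1/2)(96 + 3048.6613) = 1572.3307.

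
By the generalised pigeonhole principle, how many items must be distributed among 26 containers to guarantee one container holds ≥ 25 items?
n = (25 − 1)·26 + 1 = 625

By the generalised pigeonhole principle, to guarantee some box contains ≥ r objects we need more than (r − 1) · k objects total. Threshold: n = (r − 1) · k + 1. With r = 25 and k = 26: n = 24 · 26 + 1 = 624 + 1 = 625. For n = 624 = 24 · 26, we can put exactly 24 objects in every box, avoiding 25 in any single one — so 625 is tight.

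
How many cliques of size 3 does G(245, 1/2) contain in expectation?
E[# K_3] = C(245, 3) · (1/2)^C(3, 2) = 2421090 / 2^3 = 1210545/4 = 302636.25

For each 3-subset S of vertices (there are C(245, 3) = 2421090 such S), let X_S = 1 if S induces a K_3 (all C(3, 2) = 3 edges present). Then P(X_S = 1) = (1/2)^3 = 1/8. By linearity of expectation, E[# K_3] = C(245, 3) · (1/2)^3 = 2421090 / 8 = 1210545/4 = 302636.25.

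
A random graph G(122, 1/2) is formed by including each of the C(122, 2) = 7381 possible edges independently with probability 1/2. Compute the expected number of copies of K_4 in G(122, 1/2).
E[# K_4] = C(122, 4) · (1/2)^C(4, 2) = 8783390 / 2^6 = 4391695/32 = 137240.46875

For each 4-subset S of vertices (there are C(122, 4) = 8783390 such S), let X_S = 1 if S induces a K_4 (all C(4, 2) = 6 edges present). Then P(X_S = 1) = (1/2)^6 = 1/64. By linearity of expectation, E[# K_4] = C(122, 4) · (1/2)^6 = 8783390 / 64 = 4391695/32 = 137240.46875.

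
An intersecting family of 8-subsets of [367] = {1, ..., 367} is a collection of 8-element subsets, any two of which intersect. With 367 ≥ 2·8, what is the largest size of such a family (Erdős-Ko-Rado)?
max |F| = C(366, 7) = 164766795490440

The Erdős-Ko-Rado theorem states: for n ≥ 2k, an intersecting family of k-subsets of an n-element set has size at most C(n − 1, k − 1), with equality for 'star' families {A ⊆ [n] : |A| = k, i ∈ A} (fix an element i). For n = 367, k = 8: C(366, 7) = 164766795490440.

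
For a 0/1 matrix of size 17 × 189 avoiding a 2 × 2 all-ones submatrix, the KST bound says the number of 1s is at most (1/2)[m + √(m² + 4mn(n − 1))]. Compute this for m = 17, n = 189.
z(17, 189; 2, 2) ≤ (1/2)[17 + √(17² + 4·17·189·188)] = (1/2)[17 + √2416465] = 785.7492

Kővári–Sós–Turán: let r_1, ..., r_17 be the row sums and z = Σ r_i the total number of 1s. Each pair of columns can share at most one row with both entries 1 (else a 2×2 all-ones block appears), so Σ_i C(r_i, 2) ≤ C(189, 2) = 17766. By convexity Σ_i C(r_i, 2) ≥ 17·C(z/17, 2) = z(z − 17)/(2·17), giving z² − 17z − 17·189·188 ≤ 0 and hence z ≤ (1/2)[17 + √(289 + 4·604044)] = (1/2)[17 + √2416465] ≈ (1/2)(17 + 1554.4983) = 785.7492.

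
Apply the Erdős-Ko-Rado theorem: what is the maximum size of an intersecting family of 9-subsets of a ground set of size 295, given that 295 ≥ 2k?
max |F| = C(294, 8) = 1257594104932452

The Erdős-Ko-Rado theorem states: for n ≥ 2k, an intersecting family of k-subsets of an n-element set has size at most C(n − 1, k − 1), with equality for 'star' families {A ⊆ [n] : |A| = k, i ∈ A} (fix an element i). For n = 295, k = 9: C(294, 8) = 1257594104932452.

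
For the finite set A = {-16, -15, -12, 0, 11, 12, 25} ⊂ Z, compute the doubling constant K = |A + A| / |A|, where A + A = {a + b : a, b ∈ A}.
K = |A + A| / |A| = 26/7

Enumerate A + A = {a + b : a, b ∈ A}. With |A| = 7, there are |A|^2 = 49 ordered sum pairs; collecting distinct values, A + A = {-32, -31, -30, -28, -27, -24, -16, -15, -12, -5, -4, -3, -1, 0, 9, 10, 11, 12, 13, 22, 23, 24, 25, 36, 37, 50}, so |A + A| = 26. Thus K = 26/7. For comparison, the minimum possible |A + A| over all 7-element sets is 2·7 − 1 = 13 (so min K = 13/7), attained only by arithmetic progressions.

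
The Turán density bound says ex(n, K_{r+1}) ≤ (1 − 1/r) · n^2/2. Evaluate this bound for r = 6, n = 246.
Turán density bound = (5/6) · 246^2/2 = 25215

Turán's theorem: ex(n, K_{r+1}) is achieved by the complete r-partite Turán graph T(n, r) with parts as balanced as possible, and is at most (1 − 1/r) · n^2/2. For r = 6, n = 246: the density bound is (5/6) · 60516/2 = 25215. Since 6 ∣ 246, the Turán graph T(246, 6) has parts of equal size 41, and its edge count e(T(246, 6)) = 25215 attains the density bound exactly.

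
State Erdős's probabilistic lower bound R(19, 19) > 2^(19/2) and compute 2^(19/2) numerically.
2^(19/2) = 724.0773; so R(19, 19) > 724.0773

Colour each edge of K_n uniformly at random with red/blue. The expected number of monochromatic K_19 is C(n, 19) · 2 · 2^(−C(19,2)). If C(n, 19) · 2^(1 − C(19,2)) < 1, then with positive probability no monochromatic K_19 exists, so R(19, 19) > n. The standard estimate C(n, 19) ≤ n^19/19! shows this inequality holds whenever n ≤ 2^(19/2) (since 19! · 2^(C(19,2) − 1) > 2^(19^2/2) ≥ n^19). Hence R(19, 19) > 2^(19/2) = 724.0773.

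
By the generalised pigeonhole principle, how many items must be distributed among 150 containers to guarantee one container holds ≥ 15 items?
n = (15 − 1)·150 + 1 = 2101

By the generalised pigeonhole principle, to guarantee some box contains ≥ r objects we need more than (r − 1) · k objects total. Threshold: n = (r − 1) · k + 1. With r = 15 and k = 150: n = 14 · 150 + 1 = 2100 + 1 = 2101. For n = 2100 = 14 · 150, we can put exactly 14 objects in every box, avoiding 15 in any single one — so 2101 is tight.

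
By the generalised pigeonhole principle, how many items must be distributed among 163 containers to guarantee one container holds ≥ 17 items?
n = (17 − 1)·163 + 1 = 2609

By the generalised pigeonhole principle, to guarantee some box contains ≥ r objects we need more than (r − 1) · k objects total. Threshold: n = (r − 1) · k + 1. With r = 17 and k = 163: n = 16 · 163 + 1 = 2608 + 1 = 2609. For n = 2608 = 16 · 163, we can put exactly 16 objects in every box, avoiding 17 in any single one — so 2609 is tight.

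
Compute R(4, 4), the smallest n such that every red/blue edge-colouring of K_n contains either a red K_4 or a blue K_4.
R(4, 4) = 18

Lower bound: an explicit 2-colouring of K_{17} (typically a Paley-type or other structured construction) avoids a red K_4 and a blue K_4, showing R(4, 4) > 17.
Upper bound: the Erdős–Szekeres recurrence R(r, t') ≤ R(r−1, t') + R(r, t'−1) yields R(4, 4) ≤ 18.
Hence R(4, 4) = 18.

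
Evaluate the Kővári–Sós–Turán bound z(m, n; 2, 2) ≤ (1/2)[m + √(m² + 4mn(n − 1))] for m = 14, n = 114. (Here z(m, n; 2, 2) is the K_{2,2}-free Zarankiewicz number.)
z(14, 114; 2, 2) ≤ (1/2)[14 + √(14² + 4·14·114·113)] = (1/2)[14 + √721588] = 431.7317

Kővári–Sós–Turán: let r_1, ..., r_14 be the row sums and z = Σ r_i the total number of 1s. Each pair of columns can share at most one row with both entries 1 (else a 2×2 all-ones block appears), so Σ_i C(r_i, 2) ≤ C(114, 2) = 6441. By convexity Σ_i C(r_i, 2) ≥ 14·C(z/14, 2) = z(z − 14)/(2·14), giving z² − 14z − 14·114·113 ≤ 0 and hence z ≤ (1/2)[14 + √(196 + 4·180348)] = (1/2)[14 + √721588] ≈ (1/2)(14 + 849.4634) = 431.7317.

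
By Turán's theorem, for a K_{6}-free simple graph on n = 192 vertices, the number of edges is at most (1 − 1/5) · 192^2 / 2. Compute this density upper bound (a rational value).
Turán density bound = (4/5) · 192^2/2 = 73728/5 ≈ 14745.6

Turán's theorem: ex(n, K_{r+1}) is achieved by the complete r-partite Turán graph T(n, r) with parts as balanced as possible, and is at most (1 − 1/r) · n^2/2. For r = 5, n = 192: the density bound is (4/5) · 36864/2 = 73728/5 ≈ 14745.6. The integer-valued extremum is e(T(192, 5)) = 14745, which is strictly less than the density bound 73728/5 since 5 ∤ 192 (the parts of T(192, 5) cannot all be equal).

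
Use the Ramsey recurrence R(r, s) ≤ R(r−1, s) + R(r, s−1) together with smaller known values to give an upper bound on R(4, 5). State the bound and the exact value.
R(4, 5) ≤ R(3, 5) + R(4, 4) = 14 + 18 = 32; exact value R(4, 5) = 25.

The Erdős–Szekeres recurrence R(r, s) ≤ R(r−1, s) + R(r, s−1) applied to (r, s) = (4, 5) gives
  R(4, 5) ≤ R(3, 5) + R(4, 4) = 14 + 18 = 32.
(Recall R(2, k) = k and R is symmetric.) The recurrence is not tight here (it gives 32, but the exact value is R(4, 5) = 25); the tight upper bound requires a sharper argument than the simple recurrence, combined with a lower-bound construction on K_{24}.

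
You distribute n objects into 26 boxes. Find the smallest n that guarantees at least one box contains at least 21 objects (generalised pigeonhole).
n = (21 − 1)·26 + 1 = 521

By the generalised pigeonhole principle, to guarantee some box contains ≥ r objects we need more than (r − 1) · k objects total. Threshold: n = (r − 1) · k + 1. With r = 21 and k = 26: n = 20 · 26 + 1 = 520 + 1 = 521. For n = 520 = 20 · 26, we can put exactly 20 objects in every box, avoiding 21 in any single one — so 521 is tight.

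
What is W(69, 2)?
W(69, 2) = 69 + 1 = 70

A 2-term AP is any pair of integers, so a monochromatic 2-AP exists iff some colour is used at least twice. With 69 colours, the colouring i ↦ i on {1, ..., 69} uses each colour once, avoiding any monochromatic pair, so W(69, 2) > 69. For {1, ..., 70}, pigeonhole forces two integers of the same colour, which form a monochromatic 2-AP. Hence W(69, 2) = 70.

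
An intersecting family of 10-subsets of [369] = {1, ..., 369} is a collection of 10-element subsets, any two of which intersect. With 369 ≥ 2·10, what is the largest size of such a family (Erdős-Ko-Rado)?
max |F| = C(368, 9) = 309065893496623120

Erdős-Ko-Rado (1961): when n ≥ 2k, max |F| = C(n−1, k−1). The bound is attained by the star {A : i ∈ A} for any fixed i ∈ [n]. Here C(369−1, 10−1) = C(368, 9) = 309065893496623120.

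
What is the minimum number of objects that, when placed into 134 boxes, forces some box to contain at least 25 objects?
n = (25 − 1)·134 + 1 = 3217

By the generalised pigeonhole principle, to guarantee some box contains ≥ r objects we need more than (r − 1) · k objects total. Threshold: n = (r − 1) · k + 1. With r = 25 and k = 134: n = 24 · 134 + 1 = 3216 + 1 = 3217. For n = 3216 = 24 · 134, we can put exactly 24 objects in every box, avoiding 25 in any single one — so 3217 is tight.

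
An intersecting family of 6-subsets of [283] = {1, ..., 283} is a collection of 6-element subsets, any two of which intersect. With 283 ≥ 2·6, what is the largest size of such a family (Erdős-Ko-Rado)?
max |F| = C(282, 5) = 14341058676

The Erdős-Ko-Rado theorem states: for n ≥ 2k, an intersecting family of k-subsets of an n-element set has size at most C(n − 1, k − 1), with equality for 'star' families {A ⊆ [n] : |A| = k, i ∈ A} (fix an element i). For n = 283, k = 6: C(282, 5) = 14341058676.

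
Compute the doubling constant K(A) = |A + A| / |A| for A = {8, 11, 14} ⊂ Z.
K = |A + A| / |A| = 5/3

Enumerate A + A = {a + b : a, b ∈ A}. With |A| = 3, there are |A|^2 = 9 ordered sum pairs; collecting distinct values, A + A = {16, 19, 22, 25, 28}, so |A + A| = 5. Thus K = 5/3. Here |A + A| = 2|A| − 1 = 5, the minimum possible — so K = 5/3 is minimal, which holds iff A is an arithmetic progression.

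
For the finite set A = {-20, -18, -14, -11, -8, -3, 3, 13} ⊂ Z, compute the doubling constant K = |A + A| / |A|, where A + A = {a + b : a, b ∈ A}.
K = |A + A| / |A| = 31/8

Enumerate A + A = {a + b : a, b ∈ A}. With |A| = 8, there are |A|^2 = 64 ordered sum pairs; collecting distinct values, A + A = {-40, -38, -36, -34, -32, -31, -29, -28, -26, -25, -23, -22, -21, -19, -17, -16, -15, -14, -11, -8, -7, -6, -5, -1, 0, 2, 5, 6, 10, 16, 26}, so |A + A| = 31. Thus K = 31/8. For comparison, the minimum possible |A + A| over all 8-element sets is 2·8 − 1 = 15 (so min K = 15/8), attained only by arithmetic progressions.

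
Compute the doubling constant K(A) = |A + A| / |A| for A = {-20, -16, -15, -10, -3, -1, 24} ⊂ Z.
K = |A + A| / |A| = 27/7

Enumerate A + A = {a + b : a, b ∈ A}. With |A| = 7, there are |A|^2 = 49 ordered sum pairs; collecting distinct values, A + A = {-40, -36, -35, -32, -31, -30, -26, -25, -23, -21, -20, -19, -18, -17, -16, -13, -11, -6, -4, -2, 4, 8, 9, 14, 21, 23, 48}, so |A + A| = 27. Thus K = 27/7. For comparison, the minimum possible |A + A| over all 7-element sets is 2·7 − 1 = 13 (so min K = 13/7), attained only by arithmetic progressions.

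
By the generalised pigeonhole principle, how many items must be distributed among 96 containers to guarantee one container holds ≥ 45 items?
n = (45 − 1)·96 + 1 = 4225

By the generalised pigeonhole principle, to guarantee some box contains ≥ r objects we need more than (r − 1) · k objects total. Threshold: n = (r − 1) · k + 1. With r = 45 and k = 96: n = 44 · 96 + 1 = 4224 + 1 = 4225. For n = 4224 = 44 · 96, we can put exactly 44 objects in every box, avoiding 45 in any single one — so 4225 is tight.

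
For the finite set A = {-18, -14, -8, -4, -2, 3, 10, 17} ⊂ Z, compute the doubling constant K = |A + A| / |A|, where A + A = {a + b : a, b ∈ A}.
K = |A + A| / |A| = 28/8 = 7/2

Enumerate A + A = {a + b : a, b ∈ A}. With |A| = 8, there are |A|^2 = 64 ordered sum pairs; collecting distinct values, A + A = {-36, -32, -28, -26, -22, -20, -18, -16, -15, -12, -11, -10, -8, -6, -5, -4, -1, 1, 2, 3, 6, 8, 9, 13, 15, 20, 27, 34}, so |A + A| = 28. Thus K = 28/8 = 7/2. For comparison, the minimum possible |A + A| over all 8-element sets is 2·8 − 1 = 15 (so min K = 15/8), attained only by arithmetic progressions.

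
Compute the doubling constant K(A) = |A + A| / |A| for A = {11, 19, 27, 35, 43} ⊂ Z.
K = |A + A| / |A| = 9/5

Enumerate A + A = {a + b : a, b ∈ A}. With |A| = 5, there are |A|^2 = 25 ordered sum pairs; collecting distinct values, A + A = {22, 30, 38, 46, 54, 62, 70, 78, 86}, so |A + A| = 9. Thus K = 9/5. Here |A + A| = 2|A| − 1 = 9, the minimum possible — so K = 9/5 is minimal, which holds iff A is an arithmetic progression.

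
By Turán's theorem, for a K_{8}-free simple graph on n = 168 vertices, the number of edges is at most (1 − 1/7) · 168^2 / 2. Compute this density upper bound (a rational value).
Turán density bound = (6/7) · 168^2/2 = 12096

Turán's theorem: ex(n, K_{r+1}) is achieved by the complete r-partite Turán graph T(n, r) with parts as balanced as possible, and is at most (1 − 1/r) · n^2/2. For r = 7, n = 168: the density bound is (6/7) · 28224/2 = 12096. Since 7 ∣ 168, the Turán graph T(168, 7) has parts of equal size 24, and its edge count e(T(168, 7)) = 12096 attains the density bound exactly.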